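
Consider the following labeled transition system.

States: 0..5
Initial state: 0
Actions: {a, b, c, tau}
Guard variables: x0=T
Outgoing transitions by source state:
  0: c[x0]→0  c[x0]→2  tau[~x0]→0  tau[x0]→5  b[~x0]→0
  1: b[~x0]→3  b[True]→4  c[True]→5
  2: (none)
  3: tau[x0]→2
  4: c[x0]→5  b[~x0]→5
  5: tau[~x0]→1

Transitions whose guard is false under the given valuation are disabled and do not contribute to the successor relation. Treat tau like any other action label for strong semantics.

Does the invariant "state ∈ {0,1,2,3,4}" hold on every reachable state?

Answer: INVARIANT VIOLATED at state 5

Working:
Safe = {0,1,2,3,4}
Reach set: {0,2,5}
  0: ok
  2: ok
  5: ✗ unsafe
counterexample path to 5: tau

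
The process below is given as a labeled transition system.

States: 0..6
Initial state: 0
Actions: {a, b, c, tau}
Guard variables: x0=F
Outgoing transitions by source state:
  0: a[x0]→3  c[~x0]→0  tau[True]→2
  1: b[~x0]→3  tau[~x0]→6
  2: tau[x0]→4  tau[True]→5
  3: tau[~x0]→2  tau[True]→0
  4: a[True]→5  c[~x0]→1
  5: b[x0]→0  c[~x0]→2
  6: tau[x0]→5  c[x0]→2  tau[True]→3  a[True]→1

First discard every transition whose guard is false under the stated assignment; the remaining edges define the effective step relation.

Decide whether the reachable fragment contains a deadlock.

Answer: DEADLOCK-FREE

Analysis:
Reach set: {0,2,5}
  0: c→0  tau→2  [deg 2]
  2: tau→5  [deg 1]
  5: c→2  [deg 1]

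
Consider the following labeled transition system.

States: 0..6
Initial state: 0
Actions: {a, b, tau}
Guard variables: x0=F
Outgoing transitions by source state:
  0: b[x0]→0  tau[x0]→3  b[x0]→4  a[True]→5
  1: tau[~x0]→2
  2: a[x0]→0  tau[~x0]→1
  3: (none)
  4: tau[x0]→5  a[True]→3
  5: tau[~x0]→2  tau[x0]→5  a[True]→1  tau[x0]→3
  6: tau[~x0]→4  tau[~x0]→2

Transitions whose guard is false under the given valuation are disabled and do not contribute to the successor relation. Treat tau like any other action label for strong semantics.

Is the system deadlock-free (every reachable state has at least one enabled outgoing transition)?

Reachable = {0,1,2,5}
  0: a→5  [1 exit(s)]
  1: tau→2  [1 exit(s)]
  2: tau→1  [1 exit(s)]
  5: a→1  tau→2  [2 exit(s)]

Answer: DEADLOCK-FREE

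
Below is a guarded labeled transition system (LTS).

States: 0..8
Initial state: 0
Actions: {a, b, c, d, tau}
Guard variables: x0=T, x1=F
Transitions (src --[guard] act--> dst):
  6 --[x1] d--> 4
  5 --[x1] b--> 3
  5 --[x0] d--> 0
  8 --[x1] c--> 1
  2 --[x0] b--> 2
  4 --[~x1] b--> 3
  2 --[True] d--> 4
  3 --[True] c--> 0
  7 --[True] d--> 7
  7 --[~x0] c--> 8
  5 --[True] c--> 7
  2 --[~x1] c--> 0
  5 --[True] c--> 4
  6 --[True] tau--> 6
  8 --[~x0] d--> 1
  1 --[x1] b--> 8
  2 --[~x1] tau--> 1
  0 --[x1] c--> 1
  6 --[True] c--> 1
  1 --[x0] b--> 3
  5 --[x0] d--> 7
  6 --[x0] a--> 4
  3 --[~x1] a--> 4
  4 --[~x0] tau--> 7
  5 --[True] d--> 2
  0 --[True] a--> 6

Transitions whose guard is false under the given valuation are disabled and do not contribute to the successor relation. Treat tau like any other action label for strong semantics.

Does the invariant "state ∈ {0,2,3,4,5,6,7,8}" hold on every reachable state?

Answer: INVARIANT VIOLATED at state 1

Analysis:
Allowed set {0,2,3,4,5,6,7,8}
Reachable = {0,1,3,4,6}
  0: ✓
  1: outside
  3: ✓
  4: ✓
  6: ✓
counterexample path to 1: a·c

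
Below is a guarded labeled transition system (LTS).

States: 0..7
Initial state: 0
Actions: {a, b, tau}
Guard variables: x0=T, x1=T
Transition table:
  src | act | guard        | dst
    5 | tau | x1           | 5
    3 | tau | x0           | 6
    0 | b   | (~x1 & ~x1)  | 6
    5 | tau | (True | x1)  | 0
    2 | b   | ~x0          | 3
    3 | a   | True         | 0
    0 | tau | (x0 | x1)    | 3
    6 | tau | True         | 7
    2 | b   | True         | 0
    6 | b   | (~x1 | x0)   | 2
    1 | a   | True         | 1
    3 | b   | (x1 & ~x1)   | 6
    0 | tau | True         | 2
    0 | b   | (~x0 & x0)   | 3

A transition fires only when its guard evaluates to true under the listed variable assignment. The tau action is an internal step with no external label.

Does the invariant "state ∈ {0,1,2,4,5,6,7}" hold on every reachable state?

Allowed set {0,1,2,4,5,6,7}
R = {0,2,3,6,7}
  0: ✓
  2: ✓
  3: ✗ unsafe
  6: ✓
  7: ✓
witness against invariant: tau → 3

Answer: INVARIANT VIOLATED at state 3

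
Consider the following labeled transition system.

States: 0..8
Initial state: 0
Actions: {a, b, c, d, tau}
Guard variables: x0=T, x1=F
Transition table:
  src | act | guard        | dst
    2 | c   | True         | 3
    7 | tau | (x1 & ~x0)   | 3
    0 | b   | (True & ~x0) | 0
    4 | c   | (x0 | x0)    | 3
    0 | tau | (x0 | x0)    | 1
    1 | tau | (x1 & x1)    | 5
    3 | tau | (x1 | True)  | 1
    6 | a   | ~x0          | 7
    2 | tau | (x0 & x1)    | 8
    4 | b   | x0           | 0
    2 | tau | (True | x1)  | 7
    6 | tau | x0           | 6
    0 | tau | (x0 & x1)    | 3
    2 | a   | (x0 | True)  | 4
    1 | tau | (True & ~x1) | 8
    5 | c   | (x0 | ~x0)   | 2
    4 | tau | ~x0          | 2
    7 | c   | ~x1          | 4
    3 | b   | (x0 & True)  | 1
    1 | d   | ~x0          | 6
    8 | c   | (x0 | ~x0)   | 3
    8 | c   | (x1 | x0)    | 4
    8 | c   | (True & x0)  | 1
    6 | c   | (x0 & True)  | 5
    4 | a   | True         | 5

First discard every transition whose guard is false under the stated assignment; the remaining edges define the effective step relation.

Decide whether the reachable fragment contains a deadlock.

Reachable = {0,1,2,3,4,5,7,8}
  0: tau→1  [deg 1]
  1: tau→8  [deg 1]
  2: a→4  c→3  tau→7  [deg 3]
  3: b→1  tau→1  [deg 2]
  4: a→5  b→0  c→3  [deg 3]
  5: c→2  [deg 1]
  7: c→4  [deg 1]
  8: c→1  c→3  c→4  [deg 3]

Answer: DEADLOCK-FREE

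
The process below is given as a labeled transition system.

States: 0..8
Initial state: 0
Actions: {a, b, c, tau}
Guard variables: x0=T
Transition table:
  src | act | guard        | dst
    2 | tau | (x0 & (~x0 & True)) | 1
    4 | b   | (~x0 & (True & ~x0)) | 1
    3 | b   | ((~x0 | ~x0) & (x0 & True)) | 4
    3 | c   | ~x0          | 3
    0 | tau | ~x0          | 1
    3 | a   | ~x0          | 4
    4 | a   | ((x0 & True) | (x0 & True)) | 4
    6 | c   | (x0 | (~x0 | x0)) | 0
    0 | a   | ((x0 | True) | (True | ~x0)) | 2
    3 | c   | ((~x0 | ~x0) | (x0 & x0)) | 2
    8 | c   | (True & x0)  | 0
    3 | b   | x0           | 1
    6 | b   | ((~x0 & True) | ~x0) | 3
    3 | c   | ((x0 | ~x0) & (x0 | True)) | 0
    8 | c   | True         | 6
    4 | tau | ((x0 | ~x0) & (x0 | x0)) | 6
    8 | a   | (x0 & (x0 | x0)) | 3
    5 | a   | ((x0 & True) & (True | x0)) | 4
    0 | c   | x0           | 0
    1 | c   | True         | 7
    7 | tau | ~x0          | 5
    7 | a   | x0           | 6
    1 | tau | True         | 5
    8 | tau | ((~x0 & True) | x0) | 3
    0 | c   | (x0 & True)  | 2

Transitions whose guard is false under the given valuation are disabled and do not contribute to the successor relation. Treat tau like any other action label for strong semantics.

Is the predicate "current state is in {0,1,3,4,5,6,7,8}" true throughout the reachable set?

Safe = {0,1,3,4,5,6,7,8}
Reachable = {0,2}
  0: ok
  2: VIOLATES
witness against invariant: a → 2

Answer: INVARIANT VIOLATED at state 2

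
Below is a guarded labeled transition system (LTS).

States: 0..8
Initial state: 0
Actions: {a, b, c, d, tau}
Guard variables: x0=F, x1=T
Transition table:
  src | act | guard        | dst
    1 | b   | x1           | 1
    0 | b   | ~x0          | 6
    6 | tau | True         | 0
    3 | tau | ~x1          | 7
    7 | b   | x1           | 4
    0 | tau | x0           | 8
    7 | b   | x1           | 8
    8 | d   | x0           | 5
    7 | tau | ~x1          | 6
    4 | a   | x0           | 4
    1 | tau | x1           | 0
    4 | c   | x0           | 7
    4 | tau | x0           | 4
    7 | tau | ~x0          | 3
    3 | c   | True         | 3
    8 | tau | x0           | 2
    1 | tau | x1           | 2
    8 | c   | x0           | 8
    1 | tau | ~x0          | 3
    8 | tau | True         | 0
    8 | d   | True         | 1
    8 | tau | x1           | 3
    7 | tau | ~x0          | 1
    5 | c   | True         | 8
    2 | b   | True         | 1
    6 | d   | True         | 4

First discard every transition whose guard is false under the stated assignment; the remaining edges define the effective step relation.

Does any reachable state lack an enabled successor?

Answer: DEADLOCK at state 4

Working:
Reachable = {0,4,6}
  0: b→6  [1 out]
  4: ∅  [STUCK]
  6: d→4  tau→0  [2 out]
Path to 4: b·d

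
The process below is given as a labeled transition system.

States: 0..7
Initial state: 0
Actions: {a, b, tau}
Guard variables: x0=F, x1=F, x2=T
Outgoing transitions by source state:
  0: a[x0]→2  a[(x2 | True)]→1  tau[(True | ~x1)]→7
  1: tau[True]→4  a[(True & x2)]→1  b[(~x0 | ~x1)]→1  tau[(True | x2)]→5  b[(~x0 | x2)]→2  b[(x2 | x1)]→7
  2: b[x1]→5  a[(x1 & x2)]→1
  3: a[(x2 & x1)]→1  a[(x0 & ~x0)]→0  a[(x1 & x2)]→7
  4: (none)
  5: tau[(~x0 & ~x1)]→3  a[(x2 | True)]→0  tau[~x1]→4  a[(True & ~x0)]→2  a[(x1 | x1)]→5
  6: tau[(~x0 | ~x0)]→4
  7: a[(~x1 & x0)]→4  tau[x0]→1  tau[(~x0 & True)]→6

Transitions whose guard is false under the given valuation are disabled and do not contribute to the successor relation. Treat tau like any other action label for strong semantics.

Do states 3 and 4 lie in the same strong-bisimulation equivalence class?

Answer: BISIMILAR

Analysis:
Bisimulation quotient by refinement:
  P[0] = {{0,1,2,3,4,5,6,7}}
  P[1] = {{0,5},{1},{2,3,4},{6,7}}
  P[2] = {{0},{1},{2,3,4},{5},{6},{7}}
Fixed point at round 3; 6 class(es).
class of 3: {2,3,4}; class of 4: {2,3,4}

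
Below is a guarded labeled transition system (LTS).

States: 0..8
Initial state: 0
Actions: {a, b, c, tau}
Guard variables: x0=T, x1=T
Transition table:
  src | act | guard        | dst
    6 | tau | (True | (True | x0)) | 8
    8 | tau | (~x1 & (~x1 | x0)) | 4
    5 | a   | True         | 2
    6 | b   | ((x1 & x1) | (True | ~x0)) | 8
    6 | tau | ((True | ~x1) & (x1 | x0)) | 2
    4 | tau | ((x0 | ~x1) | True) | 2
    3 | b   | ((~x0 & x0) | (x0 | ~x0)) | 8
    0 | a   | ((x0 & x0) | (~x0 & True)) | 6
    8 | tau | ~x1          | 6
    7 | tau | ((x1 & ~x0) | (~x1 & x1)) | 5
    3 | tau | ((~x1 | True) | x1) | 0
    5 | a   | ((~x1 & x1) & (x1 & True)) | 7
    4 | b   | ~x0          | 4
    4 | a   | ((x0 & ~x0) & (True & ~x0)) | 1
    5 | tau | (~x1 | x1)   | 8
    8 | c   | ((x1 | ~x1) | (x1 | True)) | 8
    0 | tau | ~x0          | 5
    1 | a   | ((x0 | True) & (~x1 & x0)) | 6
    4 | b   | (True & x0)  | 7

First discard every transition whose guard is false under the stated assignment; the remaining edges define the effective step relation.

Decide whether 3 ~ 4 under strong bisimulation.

Refine partition for ~:
  P[0] = {{0,1,2,3,4,5,6,7,8}}
  P[1] = {{0},{1,2,7},{3,4,6},{5},{8}}
  P[2] = {{0},{1,2,7},{3},{4},{5},{6},{8}}
Fixed point at round 3; 7 class(es).
class of 3: {3}; class of 4: {4}

Answer: NOT BISIMILAR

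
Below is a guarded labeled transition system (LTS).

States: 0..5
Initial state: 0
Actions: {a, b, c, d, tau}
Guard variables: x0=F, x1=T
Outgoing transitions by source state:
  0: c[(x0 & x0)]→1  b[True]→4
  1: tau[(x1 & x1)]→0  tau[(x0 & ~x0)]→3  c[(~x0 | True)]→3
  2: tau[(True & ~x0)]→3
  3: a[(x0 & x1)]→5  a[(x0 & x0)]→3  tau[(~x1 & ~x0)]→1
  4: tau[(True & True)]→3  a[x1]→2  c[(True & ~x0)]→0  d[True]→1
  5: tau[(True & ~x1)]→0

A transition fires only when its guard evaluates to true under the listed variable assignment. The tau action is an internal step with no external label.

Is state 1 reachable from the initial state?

8 transition(s) survive guard evaluation.
L0 = {0}
L1 = {4}  total {0,4}
L2 = {1,2,3}  total {0,1,2,3,4}
Reach set: {0,1,2,3,4}
witness 1: b·d

Answer: REACHABLE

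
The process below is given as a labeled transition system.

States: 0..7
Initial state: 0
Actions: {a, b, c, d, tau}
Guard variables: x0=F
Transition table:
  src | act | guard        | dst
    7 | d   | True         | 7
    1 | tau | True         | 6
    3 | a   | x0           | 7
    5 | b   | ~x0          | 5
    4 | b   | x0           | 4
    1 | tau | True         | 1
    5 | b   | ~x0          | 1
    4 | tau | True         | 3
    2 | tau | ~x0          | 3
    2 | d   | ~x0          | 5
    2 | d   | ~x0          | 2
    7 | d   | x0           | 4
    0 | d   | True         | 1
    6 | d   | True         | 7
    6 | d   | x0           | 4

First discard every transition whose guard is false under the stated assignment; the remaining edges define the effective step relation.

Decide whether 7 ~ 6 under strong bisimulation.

Answer: BISIMILAR

Analysis:
Bisimulation quotient by refinement:
  P[0] = {{0,1,2,3,4,5,6,7}}
  P[1] = {{0,6,7},{1,4},{2},{3},{5}}
  P[2] = {{0},{1},{2},{3},{4},{5},{6,7}}
7 equivalence class(es) (converged in 3)
[7]={6,7}  [6]={6,7}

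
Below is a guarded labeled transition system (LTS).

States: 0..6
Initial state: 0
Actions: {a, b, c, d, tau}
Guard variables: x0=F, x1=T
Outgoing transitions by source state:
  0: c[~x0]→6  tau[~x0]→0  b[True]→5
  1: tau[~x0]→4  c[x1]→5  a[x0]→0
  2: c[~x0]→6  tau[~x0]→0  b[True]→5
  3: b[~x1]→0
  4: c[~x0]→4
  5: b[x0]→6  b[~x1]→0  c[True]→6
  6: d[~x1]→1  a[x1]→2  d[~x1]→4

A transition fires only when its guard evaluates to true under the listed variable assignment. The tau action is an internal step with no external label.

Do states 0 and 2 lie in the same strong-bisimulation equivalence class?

Answer: BISIMILAR

Analysis:
Bisimulation quotient by refinement:
  π0 = {{0,1,2,3,4,5,6}}
  π1 = {{0,2},{1},{3},{4,5},{6}}
  π2 = {{0,2},{1},{3},{4},{5},{6}}
6 equivalence class(es) (converged in 3)
class of 0: {0,2}; class of 2: {0,2}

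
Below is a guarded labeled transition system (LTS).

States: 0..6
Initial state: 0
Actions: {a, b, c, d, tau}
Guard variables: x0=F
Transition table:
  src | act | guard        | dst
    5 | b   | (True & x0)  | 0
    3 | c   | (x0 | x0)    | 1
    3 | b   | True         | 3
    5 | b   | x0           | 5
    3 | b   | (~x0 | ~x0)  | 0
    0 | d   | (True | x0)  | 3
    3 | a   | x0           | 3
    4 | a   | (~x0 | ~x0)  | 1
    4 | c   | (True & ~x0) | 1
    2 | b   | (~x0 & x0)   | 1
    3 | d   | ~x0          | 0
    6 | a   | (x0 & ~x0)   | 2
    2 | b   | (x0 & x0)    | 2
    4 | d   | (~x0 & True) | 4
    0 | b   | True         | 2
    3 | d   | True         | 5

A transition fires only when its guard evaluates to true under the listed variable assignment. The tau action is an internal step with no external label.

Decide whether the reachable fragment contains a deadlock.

Answer: DEADLOCK at state 2

Analysis:
Reachable = {0,2,3,5}
  0: b→2  d→3  [deg 2]
  2: ∅  [no exit]
  3: b→0  b→3  d→0  d→5  [deg 4]
  5: ∅  [no exit]
witness 2: b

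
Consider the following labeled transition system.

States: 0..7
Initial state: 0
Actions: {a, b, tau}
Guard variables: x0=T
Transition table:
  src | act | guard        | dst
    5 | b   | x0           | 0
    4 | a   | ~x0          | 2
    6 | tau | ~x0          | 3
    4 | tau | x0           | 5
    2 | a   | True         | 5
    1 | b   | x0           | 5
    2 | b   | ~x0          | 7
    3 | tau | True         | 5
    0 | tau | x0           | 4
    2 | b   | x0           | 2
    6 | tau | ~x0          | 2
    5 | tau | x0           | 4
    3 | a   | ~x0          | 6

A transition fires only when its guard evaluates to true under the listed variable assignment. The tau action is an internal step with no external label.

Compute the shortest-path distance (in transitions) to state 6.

BFS to 6:
  Layer 0: {0}
  Layer 1: {4}
  Layer 2: {5}
6 never appears.

Answer: UNREACHABLE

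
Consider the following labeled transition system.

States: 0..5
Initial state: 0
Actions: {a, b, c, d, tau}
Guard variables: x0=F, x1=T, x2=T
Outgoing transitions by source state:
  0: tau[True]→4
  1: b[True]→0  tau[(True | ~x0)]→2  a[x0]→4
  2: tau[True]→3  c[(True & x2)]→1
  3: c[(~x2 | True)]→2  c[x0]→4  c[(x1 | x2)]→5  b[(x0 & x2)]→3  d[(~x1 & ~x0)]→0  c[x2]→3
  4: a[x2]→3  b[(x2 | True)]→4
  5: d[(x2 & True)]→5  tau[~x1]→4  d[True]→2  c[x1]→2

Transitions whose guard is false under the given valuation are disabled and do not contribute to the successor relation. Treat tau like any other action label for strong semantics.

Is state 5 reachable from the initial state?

13 transition(s) survive guard evaluation.
L0 = {0}
L1 = {4}  now seen {0,4}
L2 = {3}  now seen {0,3,4}
L3 = {2,5}  now seen {0,2,3,4,5}
L4 = {1}  now seen {0,1,2,3,4,5}
Reachable = {0,1,2,3,4,5}
witness 5: tau·a·c

Answer: REACHABLE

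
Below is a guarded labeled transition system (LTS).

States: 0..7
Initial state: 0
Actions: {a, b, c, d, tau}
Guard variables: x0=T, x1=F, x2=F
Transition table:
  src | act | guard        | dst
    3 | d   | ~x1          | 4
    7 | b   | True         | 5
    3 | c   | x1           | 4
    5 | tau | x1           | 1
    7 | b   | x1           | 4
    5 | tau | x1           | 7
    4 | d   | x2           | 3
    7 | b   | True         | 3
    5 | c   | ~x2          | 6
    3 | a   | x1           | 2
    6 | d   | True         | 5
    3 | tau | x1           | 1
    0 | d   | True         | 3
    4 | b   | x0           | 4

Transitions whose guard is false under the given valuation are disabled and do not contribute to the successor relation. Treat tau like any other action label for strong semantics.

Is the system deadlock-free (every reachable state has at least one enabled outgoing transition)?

Answer: DEADLOCK-FREE

Trace:
Reachable = {0,3,4}
  0: d→3  [1 exit(s)]
  3: d→4  [1 exit(s)]
  4: b→4  [1 exit(s)]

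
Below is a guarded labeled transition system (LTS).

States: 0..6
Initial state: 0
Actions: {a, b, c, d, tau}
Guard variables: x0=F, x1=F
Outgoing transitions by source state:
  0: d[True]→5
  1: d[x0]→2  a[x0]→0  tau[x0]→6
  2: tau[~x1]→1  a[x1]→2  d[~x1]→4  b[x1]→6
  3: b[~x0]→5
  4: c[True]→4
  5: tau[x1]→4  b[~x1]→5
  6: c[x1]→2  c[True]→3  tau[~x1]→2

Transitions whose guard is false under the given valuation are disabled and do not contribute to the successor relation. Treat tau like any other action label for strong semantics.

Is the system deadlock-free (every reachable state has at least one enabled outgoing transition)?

Answer: DEADLOCK-FREE

Trace:
Reachable = {0,5}
  0: d→5  [deg 1]
  5: b→5  [deg 1]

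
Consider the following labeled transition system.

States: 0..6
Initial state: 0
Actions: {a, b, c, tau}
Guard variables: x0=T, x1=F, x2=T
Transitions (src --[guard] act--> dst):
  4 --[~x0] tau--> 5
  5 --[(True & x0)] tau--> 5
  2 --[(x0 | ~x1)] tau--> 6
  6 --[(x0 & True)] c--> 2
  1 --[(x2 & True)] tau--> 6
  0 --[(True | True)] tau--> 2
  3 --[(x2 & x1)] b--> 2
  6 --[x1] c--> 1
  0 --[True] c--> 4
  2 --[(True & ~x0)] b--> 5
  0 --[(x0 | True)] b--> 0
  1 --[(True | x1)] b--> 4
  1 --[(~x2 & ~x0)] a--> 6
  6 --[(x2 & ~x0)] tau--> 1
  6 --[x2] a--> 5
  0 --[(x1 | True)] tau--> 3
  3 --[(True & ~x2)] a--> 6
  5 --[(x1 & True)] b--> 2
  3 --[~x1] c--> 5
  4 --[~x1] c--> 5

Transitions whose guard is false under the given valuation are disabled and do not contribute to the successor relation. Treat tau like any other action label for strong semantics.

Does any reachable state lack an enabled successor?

Reach set: {0,2,3,4,5,6}
  0: b→0  c→4  tau→2  tau→3  [4 exit(s)]
  2: tau→6  [1 exit(s)]
  3: c→5  [1 exit(s)]
  4: c→5  [1 exit(s)]
  5: tau→5  [1 exit(s)]
  6: a→5  c→2  [2 exit(s)]

Answer: DEADLOCK-FREE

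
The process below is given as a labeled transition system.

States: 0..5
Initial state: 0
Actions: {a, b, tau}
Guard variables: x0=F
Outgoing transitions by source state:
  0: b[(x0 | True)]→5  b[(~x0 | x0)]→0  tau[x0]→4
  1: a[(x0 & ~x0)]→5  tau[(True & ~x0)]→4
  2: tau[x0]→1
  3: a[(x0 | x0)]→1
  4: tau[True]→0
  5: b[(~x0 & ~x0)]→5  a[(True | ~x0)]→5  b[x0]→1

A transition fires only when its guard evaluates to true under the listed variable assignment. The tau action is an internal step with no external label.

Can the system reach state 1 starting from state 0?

Answer: UNREACHABLE

Trace:
Guard filter leaves 6 enabled edge(s).
L0 = {0}
L1 = {5}  total {0,5}
R = {0,5}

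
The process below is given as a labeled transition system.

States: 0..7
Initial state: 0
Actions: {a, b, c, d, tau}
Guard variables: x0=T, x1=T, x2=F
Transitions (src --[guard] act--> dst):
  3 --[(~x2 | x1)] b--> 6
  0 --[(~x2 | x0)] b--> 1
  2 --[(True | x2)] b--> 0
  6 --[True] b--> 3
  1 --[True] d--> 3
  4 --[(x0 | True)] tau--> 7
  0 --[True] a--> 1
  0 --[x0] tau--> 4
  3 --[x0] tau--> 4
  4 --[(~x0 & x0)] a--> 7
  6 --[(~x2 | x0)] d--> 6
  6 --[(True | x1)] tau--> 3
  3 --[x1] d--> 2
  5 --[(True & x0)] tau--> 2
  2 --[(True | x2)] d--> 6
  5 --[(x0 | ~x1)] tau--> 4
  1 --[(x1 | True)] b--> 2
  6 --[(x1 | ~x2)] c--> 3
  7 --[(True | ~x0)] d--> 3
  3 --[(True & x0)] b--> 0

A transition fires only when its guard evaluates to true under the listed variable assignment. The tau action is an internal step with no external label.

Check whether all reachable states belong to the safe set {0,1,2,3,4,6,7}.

Answer: INVARIANT HOLDS

Trace:
Allowed set {0,1,2,3,4,6,7}
R = {0,1,2,3,4,6,7}
  0: ok
  1: ok
  2: ok
  3: ok
  4: ok
  6: ok
  7: ok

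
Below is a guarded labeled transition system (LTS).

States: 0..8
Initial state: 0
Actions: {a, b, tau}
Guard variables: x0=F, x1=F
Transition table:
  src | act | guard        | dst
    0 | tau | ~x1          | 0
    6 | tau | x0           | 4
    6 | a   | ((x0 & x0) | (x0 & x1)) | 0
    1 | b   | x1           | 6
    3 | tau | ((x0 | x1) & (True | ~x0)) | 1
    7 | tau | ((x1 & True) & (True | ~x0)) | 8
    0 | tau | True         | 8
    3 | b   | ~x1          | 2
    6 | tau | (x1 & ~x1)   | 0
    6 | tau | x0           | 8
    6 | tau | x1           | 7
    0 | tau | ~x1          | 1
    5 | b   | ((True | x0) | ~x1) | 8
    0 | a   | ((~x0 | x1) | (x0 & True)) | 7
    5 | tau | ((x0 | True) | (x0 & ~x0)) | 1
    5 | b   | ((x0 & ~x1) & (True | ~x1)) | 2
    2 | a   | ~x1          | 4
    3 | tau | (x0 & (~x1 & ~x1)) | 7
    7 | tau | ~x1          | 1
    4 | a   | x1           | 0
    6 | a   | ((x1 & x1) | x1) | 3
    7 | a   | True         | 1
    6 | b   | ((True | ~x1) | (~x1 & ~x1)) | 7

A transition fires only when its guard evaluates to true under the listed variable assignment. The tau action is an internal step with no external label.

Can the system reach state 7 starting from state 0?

Answer: REACHABLE

Working:
After dropping false guards: 11 live edges.
depth 0: {0}
depth 1: {1,7,8}  now seen {0,1,7,8}
Reachable = {0,1,7,8}
Path to 7: a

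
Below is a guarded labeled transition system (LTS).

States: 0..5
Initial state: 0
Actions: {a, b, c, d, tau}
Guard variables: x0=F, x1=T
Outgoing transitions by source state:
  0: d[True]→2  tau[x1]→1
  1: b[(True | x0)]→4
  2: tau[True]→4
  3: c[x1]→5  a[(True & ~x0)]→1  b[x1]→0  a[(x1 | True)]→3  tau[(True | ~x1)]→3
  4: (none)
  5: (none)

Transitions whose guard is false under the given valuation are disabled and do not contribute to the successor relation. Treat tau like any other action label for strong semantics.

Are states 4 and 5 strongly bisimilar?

Answer: BISIMILAR

Trace:
Compute ~ classes (split until stable):
  round 0: {{0,1,2,3,4,5}}
  round 1: {{0},{1},{2},{3},{4,5}}
5 equivalence class(es) (converged in 2)
class of 4: {4,5}; class of 5: {4,5}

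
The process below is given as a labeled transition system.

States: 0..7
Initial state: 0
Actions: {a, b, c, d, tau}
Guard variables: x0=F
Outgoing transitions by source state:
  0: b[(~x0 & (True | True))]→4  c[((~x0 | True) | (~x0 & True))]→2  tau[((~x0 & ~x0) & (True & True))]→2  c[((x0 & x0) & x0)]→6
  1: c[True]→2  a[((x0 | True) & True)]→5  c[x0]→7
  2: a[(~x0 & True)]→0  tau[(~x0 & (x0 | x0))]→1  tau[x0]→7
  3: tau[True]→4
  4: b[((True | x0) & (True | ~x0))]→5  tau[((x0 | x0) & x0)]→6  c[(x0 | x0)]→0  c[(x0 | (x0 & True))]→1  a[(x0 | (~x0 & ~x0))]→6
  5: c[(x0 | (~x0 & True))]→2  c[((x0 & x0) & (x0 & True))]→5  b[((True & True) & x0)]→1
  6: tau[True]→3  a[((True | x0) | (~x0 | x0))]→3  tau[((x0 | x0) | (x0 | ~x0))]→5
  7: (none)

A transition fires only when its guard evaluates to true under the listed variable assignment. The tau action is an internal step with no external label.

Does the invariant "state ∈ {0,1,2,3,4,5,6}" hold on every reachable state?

Answer: INVARIANT HOLDS

Trace:
Safe = {0,1,2,3,4,5,6}
Reach set: {0,2,3,4,5,6}
  0: ✓
  2: ✓
  3: ✓
  4: ✓
  5: ✓
  6: ✓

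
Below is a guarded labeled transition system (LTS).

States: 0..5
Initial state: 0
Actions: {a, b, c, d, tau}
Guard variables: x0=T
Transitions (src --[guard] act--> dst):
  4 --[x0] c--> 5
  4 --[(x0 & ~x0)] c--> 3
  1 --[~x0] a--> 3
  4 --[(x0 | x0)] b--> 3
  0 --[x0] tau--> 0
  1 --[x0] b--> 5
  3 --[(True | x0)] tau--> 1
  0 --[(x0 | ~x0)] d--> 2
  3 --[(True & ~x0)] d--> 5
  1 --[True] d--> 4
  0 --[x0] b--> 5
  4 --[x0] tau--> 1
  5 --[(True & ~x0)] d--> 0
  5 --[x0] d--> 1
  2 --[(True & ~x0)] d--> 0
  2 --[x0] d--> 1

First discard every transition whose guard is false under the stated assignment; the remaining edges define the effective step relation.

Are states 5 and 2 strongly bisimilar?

Answer: BISIMILAR

Trace:
Bisimulation quotient by refinement:
  P[0] = {{0,1,2,3,4,5}}
  P[1] = {{0},{1},{2,5},{3},{4}}
stable after 2 split(s): 5 block(s)
class of 5: {2,5}; class of 2: {2,5}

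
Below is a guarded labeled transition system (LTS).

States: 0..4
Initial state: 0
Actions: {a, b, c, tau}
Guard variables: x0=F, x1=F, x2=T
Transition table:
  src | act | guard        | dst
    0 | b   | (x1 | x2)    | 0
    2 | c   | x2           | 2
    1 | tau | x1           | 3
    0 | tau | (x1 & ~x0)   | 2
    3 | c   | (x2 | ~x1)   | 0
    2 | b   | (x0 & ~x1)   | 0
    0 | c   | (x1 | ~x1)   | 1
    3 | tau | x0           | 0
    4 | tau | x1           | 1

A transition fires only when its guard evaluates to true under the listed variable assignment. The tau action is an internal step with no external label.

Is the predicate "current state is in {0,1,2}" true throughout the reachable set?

Allowed set {0,1,2}
Reach set: {0,1}
  0: ok
  1: ok

Answer: INVARIANT HOLDS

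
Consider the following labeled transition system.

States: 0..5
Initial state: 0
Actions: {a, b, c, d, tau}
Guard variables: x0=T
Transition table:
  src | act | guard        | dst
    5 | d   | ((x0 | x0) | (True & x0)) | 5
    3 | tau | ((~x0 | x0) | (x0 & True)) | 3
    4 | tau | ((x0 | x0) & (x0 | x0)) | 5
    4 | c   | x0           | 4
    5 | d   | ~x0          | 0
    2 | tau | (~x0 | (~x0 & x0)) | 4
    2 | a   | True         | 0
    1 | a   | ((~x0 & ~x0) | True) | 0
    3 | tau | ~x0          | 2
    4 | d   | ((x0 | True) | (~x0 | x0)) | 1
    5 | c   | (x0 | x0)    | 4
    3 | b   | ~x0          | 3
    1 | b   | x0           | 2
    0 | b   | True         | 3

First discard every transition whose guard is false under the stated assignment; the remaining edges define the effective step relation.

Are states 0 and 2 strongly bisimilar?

Compute ~ classes (split until stable):
  P[0] = {{0,1,2,3,4,5}}
  P[1] = {{0},{1},{2},{3},{4},{5}}
6 equivalence class(es) (converged in 2)
[0]={0}  [2]={2}

Answer: NOT BISIMILAR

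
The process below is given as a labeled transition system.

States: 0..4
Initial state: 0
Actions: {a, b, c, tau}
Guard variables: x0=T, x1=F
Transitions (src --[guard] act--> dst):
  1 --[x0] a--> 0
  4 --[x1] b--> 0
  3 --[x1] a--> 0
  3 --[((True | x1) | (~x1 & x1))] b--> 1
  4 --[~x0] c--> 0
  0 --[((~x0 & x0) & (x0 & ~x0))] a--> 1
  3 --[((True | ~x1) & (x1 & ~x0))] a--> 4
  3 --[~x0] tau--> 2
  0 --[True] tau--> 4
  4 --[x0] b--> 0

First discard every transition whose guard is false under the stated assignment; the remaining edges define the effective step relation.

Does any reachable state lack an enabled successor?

Answer: DEADLOCK-FREE

Trace:
Reachable = {0,4}
  0: tau→4  [1 out]
  4: b→0  [1 out]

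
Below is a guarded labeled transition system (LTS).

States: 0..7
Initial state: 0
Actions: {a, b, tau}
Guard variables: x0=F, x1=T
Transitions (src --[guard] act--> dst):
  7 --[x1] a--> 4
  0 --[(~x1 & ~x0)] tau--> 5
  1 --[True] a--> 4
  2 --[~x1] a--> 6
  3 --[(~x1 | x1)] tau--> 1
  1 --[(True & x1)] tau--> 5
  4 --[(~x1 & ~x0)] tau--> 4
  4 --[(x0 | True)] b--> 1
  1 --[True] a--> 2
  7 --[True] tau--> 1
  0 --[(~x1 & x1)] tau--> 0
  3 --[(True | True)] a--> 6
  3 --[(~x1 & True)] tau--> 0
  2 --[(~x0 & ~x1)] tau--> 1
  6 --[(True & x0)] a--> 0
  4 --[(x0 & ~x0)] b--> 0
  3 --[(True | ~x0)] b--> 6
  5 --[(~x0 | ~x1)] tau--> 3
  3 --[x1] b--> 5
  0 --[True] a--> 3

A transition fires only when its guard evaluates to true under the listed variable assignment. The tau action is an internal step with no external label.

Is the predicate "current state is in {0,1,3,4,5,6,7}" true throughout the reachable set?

Allowed set {0,1,3,4,5,6,7}
Reach set: {0,1,2,3,4,5,6}
  0: safe
  1: safe
  2: ✗ unsafe
  3: safe
  4: safe
  5: safe
  6: safe
witness against invariant: a·tau·a → 2

Answer: INVARIANT VIOLATED at state 2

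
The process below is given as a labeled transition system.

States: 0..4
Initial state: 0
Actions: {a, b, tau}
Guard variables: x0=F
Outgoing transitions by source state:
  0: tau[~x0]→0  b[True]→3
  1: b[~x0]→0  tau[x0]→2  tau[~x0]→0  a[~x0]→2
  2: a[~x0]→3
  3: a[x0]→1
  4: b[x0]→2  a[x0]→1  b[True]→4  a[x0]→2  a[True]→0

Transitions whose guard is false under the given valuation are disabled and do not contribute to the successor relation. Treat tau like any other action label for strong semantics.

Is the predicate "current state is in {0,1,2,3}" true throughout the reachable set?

Safe = {0,1,2,3}
Reachable = {0,3}
  0: ok
  3: ok

Answer: INVARIANT HOLDS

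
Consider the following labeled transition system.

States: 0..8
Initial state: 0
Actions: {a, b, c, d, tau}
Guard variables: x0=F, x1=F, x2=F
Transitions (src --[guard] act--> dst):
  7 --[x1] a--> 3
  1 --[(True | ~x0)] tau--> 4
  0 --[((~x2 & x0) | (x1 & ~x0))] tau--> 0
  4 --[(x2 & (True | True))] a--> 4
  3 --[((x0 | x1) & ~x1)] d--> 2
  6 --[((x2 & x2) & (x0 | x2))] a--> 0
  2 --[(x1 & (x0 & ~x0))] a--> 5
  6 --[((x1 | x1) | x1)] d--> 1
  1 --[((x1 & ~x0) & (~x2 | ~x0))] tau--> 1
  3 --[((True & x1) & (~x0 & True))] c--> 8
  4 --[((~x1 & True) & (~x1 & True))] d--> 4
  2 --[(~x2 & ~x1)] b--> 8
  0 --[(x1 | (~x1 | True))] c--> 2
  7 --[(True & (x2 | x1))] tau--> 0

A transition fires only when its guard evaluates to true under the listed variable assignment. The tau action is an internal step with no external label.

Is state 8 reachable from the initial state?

4 transition(s) survive guard evaluation.
L0 = {0}
L1 = {2}  total {0,2}
L2 = {8}  total {0,2,8}
R = {0,2,8}
trace reaching 8: c·b

Answer: REACHABLE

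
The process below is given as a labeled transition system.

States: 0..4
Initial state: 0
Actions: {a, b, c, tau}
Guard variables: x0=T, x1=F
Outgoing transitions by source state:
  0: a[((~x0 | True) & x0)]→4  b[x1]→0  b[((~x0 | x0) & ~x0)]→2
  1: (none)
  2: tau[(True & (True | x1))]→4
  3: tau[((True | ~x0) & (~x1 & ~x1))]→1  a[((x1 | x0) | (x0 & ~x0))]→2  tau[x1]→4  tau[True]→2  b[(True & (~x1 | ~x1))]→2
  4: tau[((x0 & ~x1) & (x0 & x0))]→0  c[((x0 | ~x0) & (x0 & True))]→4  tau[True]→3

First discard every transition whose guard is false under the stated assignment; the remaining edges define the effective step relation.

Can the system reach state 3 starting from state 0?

Guard filter leaves 9 enabled edge(s).
depth 0: {0}
depth 1: {4}  cumulative {0,4}
depth 2: {3}  cumulative {0,3,4}
depth 3: {1,2}  cumulative {0,1,2,3,4}
R = {0,1,2,3,4}
Path to 3: a·tau

Answer: REACHABLE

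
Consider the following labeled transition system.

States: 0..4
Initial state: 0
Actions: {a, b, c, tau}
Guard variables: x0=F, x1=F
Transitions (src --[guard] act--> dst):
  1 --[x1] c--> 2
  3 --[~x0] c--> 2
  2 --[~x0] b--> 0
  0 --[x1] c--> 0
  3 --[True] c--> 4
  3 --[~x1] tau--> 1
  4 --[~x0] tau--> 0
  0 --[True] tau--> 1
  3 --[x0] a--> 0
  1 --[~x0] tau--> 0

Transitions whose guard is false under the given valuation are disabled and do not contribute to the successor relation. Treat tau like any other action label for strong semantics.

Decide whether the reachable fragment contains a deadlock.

R = {0,1}
  0: tau→1  [1 exit(s)]
  1: tau→0  [1 exit(s)]

Answer: DEADLOCK-FREE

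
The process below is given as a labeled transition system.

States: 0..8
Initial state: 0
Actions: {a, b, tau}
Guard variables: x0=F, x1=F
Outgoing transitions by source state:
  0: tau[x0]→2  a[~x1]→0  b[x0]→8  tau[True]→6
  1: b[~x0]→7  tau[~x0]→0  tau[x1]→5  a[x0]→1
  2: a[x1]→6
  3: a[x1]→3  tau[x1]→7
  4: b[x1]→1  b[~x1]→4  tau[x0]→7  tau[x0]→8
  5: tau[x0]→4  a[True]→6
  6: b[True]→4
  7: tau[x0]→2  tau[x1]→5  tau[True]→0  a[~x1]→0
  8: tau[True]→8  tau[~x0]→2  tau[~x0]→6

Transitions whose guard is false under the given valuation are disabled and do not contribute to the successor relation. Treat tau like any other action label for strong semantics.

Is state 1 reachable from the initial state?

Answer: UNREACHABLE

Working:
After dropping false guards: 12 live edges.
L0 = {0}
L1 = {6}  total {0,6}
L2 = {4}  total {0,4,6}
Reachable = {0,4,6}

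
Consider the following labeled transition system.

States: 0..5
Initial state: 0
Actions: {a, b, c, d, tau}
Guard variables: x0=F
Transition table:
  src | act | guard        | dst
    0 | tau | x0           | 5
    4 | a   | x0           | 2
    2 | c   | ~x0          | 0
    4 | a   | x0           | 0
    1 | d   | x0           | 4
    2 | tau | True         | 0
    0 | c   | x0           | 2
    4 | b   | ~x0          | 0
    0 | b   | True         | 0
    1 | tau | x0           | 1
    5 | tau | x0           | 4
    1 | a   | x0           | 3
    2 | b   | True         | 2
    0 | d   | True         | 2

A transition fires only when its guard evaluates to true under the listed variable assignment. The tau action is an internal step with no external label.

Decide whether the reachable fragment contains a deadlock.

Answer: DEADLOCK-FREE

Analysis:
Reachable = {0,2}
  0: b→0  d→2  [deg 2]
  2: b→2  c→0  tau→0  [deg 3]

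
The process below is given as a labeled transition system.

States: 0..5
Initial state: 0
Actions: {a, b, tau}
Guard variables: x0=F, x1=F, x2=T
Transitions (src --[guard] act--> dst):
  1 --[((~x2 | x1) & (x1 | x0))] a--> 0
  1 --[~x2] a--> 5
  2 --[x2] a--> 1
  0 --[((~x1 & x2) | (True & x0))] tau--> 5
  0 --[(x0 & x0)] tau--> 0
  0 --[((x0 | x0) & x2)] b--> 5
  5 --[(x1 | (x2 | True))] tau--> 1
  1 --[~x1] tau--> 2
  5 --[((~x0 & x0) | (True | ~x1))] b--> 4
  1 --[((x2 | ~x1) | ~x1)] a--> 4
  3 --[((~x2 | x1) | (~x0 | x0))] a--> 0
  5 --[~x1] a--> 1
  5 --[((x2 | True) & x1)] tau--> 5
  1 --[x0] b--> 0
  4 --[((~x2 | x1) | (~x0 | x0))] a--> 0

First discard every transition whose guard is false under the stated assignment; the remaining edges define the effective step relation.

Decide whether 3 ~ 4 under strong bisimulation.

Compute ~ classes (split until stable):
  π0 = {{0,1,2,3,4,5}}
  π1 = {{0},{1},{2,3,4},{5}}
  π2 = {{0},{1},{2},{3,4},{5}}
Fixed point at round 3; 5 class(es).
3∈{3,4}, 4∈{3,4}

Answer: BISIMILAR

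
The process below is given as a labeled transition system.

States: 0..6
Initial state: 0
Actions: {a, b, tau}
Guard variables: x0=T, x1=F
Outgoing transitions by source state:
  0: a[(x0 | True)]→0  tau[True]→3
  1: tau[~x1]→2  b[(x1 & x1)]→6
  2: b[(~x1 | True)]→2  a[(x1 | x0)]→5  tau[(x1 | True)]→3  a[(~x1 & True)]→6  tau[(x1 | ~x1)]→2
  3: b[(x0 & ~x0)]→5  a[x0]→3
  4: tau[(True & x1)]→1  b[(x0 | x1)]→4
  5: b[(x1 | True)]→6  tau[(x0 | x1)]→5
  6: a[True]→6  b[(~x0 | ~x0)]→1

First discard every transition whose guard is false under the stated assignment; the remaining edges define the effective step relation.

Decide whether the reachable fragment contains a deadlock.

Answer: DEADLOCK-FREE

Trace:
Reachable = {0,3}
  0: a→0  tau→3  [deg 2]
  3: a→3  [deg 1]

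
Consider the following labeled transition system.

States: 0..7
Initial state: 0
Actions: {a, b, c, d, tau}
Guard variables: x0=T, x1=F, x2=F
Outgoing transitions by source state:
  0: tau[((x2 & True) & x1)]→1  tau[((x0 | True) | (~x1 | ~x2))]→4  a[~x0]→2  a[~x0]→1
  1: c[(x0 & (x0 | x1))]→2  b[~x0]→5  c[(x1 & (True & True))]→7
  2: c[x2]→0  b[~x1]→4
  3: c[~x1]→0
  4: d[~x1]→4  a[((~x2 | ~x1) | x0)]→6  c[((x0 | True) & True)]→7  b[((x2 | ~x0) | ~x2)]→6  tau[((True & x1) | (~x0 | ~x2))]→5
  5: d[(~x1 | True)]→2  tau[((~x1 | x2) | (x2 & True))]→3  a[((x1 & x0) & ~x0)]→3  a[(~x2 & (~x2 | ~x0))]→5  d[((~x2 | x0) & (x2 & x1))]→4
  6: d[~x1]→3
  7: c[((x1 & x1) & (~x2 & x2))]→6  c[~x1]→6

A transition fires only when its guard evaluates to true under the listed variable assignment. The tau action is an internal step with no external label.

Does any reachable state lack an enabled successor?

R = {0,2,3,4,5,6,7}
  0: tau→4  [1 exit(s)]
  2: b→4  [1 exit(s)]
  3: c→0  [1 exit(s)]
  4: a→6  b→6  c→7  d→4  tau→5  [5 exit(s)]
  5: a→5  d→2  tau→3  [3 exit(s)]
  6: d→3  [1 exit(s)]
  7: c→6  [1 exit(s)]

Answer: DEADLOCK-FREE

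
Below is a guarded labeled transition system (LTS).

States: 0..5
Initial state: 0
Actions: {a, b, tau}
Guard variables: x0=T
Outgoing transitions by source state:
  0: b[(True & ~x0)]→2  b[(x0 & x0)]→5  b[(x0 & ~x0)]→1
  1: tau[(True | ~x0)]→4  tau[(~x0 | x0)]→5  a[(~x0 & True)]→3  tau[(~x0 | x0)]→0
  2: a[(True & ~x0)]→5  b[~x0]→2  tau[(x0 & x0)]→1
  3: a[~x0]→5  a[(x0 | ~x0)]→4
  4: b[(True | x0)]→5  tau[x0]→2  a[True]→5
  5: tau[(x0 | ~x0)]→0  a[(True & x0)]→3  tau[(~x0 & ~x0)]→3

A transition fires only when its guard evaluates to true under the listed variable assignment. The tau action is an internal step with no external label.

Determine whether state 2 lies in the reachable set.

Guard filter leaves 11 enabled edge(s).
Layer 0: {0}
Layer 1: {5}  total {0,5}
Layer 2: {3}  total {0,3,5}
Layer 3: {4}  total {0,3,4,5}
Layer 4: {2}  total {0,2,3,4,5}
Layer 5: {1}  total {0,1,2,3,4,5}
Reach set: {0,1,2,3,4,5}
Path to 2: b·a·a·tau

Answer: REACHABLE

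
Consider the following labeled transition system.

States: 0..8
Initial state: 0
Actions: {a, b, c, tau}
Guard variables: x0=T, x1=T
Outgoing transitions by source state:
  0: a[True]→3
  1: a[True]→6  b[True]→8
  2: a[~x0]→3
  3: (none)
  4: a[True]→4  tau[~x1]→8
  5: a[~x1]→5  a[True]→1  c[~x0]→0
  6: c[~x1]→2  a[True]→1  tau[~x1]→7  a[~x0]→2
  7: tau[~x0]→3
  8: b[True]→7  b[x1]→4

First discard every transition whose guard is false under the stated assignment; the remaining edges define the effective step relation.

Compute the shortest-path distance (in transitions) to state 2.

Answer: UNREACHABLE

Trace:
BFS to 2:
  Layer 0: {0}
  Layer 1: {3}
2 never appears.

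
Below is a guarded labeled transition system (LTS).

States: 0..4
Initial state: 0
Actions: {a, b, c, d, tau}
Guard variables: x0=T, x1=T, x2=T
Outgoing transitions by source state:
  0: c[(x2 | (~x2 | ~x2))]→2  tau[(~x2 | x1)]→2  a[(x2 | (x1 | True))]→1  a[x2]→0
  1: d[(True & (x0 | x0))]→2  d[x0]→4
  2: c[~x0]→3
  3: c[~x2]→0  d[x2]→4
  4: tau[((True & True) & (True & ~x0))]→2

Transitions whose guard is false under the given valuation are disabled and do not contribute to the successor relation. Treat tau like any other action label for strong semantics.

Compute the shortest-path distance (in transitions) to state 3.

Layered search for 3:
  Layer 0: {0}
  Layer 1: {1,2}
  Layer 2: {4}
3 never appears.

Answer: UNREACHABLE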